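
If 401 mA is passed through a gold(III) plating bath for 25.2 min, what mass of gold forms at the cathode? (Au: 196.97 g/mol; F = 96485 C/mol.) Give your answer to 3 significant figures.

0.413 g

Charge passed = 0.401 × 1512 = 606.3 C
n(e⁻) = 606.3 / 96485 = 0.006284 mol
Au³⁺ + 3e⁻ → Au, so n(Au) = 0.006284 / 3 = 0.002095 mol
m = 0.002095 × 196.97 = 0.413 g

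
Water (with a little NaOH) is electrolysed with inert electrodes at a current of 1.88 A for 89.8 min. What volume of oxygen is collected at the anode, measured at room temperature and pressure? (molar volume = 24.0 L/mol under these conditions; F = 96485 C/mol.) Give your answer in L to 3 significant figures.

Charge passed = 1.88 × 5388 = 10130 C
n(e⁻) = Q/F = 10130/96485 = 0.1050 mol
2H₂O → O₂ + 4H⁺ + 4e⁻, so n(O₂) = 0.1050 / 4 = 0.02625 mol
V = 0.02625 × 24.0 = 0.6300 L

0.630 L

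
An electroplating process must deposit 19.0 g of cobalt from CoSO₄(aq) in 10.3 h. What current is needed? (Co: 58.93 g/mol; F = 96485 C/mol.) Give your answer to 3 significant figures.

1.68 A

n(Co) = 19.0 / 58.93 = 0.3224 mol
Co²⁺ + 2e⁻ → Co, so n(e⁻) = 2 × 0.3224 = 0.6448 mol
Q = 0.6448 × 96485 = 62210 C
I = Q / t = 62210 / 37080 s = 1.68 A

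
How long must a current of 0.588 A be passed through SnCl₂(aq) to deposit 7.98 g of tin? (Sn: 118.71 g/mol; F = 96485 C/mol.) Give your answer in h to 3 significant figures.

6.13 h

n(Sn) = 7.98 / 118.71 = 0.06722 mol
Sn²⁺ + 2e⁻ → Sn, so n(e⁻) = 2 × 0.06722 = 0.1344 mol
Q = 0.1344 × 96485 = 12970 C
t = Q / I = 12970 / 0.588 = 22060 s = 6.13 h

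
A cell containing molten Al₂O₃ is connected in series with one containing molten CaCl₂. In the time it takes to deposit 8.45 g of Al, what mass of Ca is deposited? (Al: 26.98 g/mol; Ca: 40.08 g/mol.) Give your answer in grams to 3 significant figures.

n(Al) = 8.45 / 26.98 = 0.3132 mol
Al³⁺ + 3e⁻ → Al, so n(e⁻) = 3 × 0.3132 = 0.9396 mol
In series, the same 0.9396 mol of electrons flows through the second cell.
Ca²⁺ + 2e⁻ → Ca, so n(Ca) = 0.9396 / 2 = 0.4698 mol
m(Ca) = 0.4698 × 40.08 = 18.8 g

18.8 g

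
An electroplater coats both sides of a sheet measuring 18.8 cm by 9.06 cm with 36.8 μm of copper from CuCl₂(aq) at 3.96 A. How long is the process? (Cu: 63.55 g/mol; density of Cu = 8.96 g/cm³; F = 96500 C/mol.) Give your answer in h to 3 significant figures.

Plated area = 2 × 18.8 × 9.06 = 340.7 cm²
Volume = 340.7 × 36.8×10⁻⁴ cm = 1.254 cm³
m(Cu) = 1.254 × 8.96 = 11.24 g
n(Cu) = 11.24 / 63.55 = 0.1769 mol; n(e⁻) = 2 × 0.1769 = 0.3538 mol
Q = 0.3538 × 96500 = 34140 C
t = 34140 / 3.96 = 8621 s = 2.39 h

2.39 h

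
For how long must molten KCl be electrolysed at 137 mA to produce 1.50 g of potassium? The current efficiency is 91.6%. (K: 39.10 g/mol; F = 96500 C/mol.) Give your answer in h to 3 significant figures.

8.19 h

n(K) = 1.50 / 39.10 = 0.03836 mol
K⁺ + e⁻ → K, so n(e⁻) = 0.03836 mol
Q = 0.03836 × 96500 / 0.916 = 4041 C
t = Q / I = 4041 / 0.137 = 29500 s = 8.19 h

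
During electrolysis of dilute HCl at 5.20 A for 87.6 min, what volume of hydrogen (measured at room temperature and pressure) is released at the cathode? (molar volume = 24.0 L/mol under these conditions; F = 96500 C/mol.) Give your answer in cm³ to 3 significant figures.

3400 cm³

Charge passed = 5.20 × 5256 = 27330 C
n(e⁻) = 27330 / 96500 = 0.2832 mol
2H⁺ + 2e⁻ → H₂, so n(H₂) = 0.2832 / 2 = 0.1416 mol
V = 0.1416 × 24.0 = 3.398 L
= 3400 cm³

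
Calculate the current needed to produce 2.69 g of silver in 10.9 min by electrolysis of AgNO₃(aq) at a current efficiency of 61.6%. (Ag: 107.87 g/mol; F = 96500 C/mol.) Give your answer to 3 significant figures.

5.97 A

n(Ag) = 2.69 / 107.87 = 0.02494 mol
Ag⁺ + e⁻ → Ag, so n(e⁻) = 0.02494 mol
Q = 0.02494 × 96500 / 0.616 = 3907 C
I = Q / t = 3907 / 654 s = 5.97 A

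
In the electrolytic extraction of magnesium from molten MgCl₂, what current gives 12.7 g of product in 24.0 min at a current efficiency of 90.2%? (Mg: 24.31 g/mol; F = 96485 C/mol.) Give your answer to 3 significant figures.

n(Mg) = 12.7 / 24.31 = 0.5224 mol
Mg²⁺ + 2e⁻ → Mg, so n(e⁻) = 2 × 0.5224 = 1.045 mol
Q = 1.045 × 96485 / 0.902 = 1.118×10^5 C
I = Q / t = 1.118×10^5 / 1440 s = 77.6 A

77.6 A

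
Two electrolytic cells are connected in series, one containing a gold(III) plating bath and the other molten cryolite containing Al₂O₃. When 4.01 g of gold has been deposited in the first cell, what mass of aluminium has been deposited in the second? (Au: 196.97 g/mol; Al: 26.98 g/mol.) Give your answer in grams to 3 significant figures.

0.549 g

n(Au) = 4.01 / 196.97 = 0.02036 mol
Au³⁺ + 3e⁻ → Au, so n(e⁻) = 3 × 0.02036 = 0.06108 mol
Since the cells are in series, n(e⁻) in the Al cell is also 0.06108 mol.
Al³⁺ + 3e⁻ → Al, so n(Al) = 0.06108 / 3 = 0.02036 mol
m(Al) = 0.02036 × 26.98 = 0.549 g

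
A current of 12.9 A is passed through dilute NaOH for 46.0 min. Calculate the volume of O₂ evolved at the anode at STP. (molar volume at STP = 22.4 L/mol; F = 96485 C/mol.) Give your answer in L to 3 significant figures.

Q = It = 12.9 × 2760 = 35600 C
n(e⁻) = Q/F = 35600/96485 = 0.3690 mol
2H₂O → O₂ + 4H⁺ + 4e⁻, so n(O₂) = 0.3690 / 4 = 0.09225 mol
V = 0.09225 × 22.4 = 2.066 L

2.07 L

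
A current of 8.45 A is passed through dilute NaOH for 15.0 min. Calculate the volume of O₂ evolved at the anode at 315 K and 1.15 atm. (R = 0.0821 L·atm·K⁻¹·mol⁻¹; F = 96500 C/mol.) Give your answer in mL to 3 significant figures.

443 mL

Charge passed = 8.45 × 900 = 7605 C
n(e⁻) = 7605 / 96500 = 0.07881 mol
2H₂O → O₂ + 4H⁺ + 4e⁻, so n(O₂) = 0.07881 / 4 = 0.01970 mol
V = nRT/P = 0.01970 × 0.0821 × 315 / 1.15 = 0.4430 L
= 443 mL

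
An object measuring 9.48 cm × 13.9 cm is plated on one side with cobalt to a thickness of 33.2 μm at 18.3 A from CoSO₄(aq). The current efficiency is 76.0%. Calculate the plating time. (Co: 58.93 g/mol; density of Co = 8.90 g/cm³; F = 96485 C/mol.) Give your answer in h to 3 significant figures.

Plated area = 9.48 × 13.9 = 131.8 cm²
Volume = 131.8 × 33.2×10⁻⁴ cm = 0.4376 cm³
m(Co) = 0.4376 × 8.90 = 3.895 g
n(Co) = 3.895 / 58.93 = 0.06610 mol; n(e⁻) = 2 × 0.06610 = 0.1322 mol
Q = 0.1322 × 96485 / 0.760 = 16780 C
t = 16780 / 18.3 = 916.9 s = 0.255 h

0.255 h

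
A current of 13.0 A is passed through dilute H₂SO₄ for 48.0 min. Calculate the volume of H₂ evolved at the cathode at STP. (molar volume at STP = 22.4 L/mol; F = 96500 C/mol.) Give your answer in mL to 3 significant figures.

4350 mL

Charge passed = 13.0 × 2880 = 37440 C
n(e⁻) = Q/F = 37440/96500 = 0.3880 mol
2H⁺ + 2e⁻ → H₂, so n(H₂) = 0.3880 / 2 = 0.1940 mol
V = 0.1940 × 22.4 = 4.346 L
= 4350 mL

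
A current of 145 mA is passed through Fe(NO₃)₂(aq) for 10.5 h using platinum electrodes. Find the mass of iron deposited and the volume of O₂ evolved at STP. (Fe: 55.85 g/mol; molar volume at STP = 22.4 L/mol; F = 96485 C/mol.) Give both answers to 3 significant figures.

1.59 g Fe; 0.318 L O₂

Q = 0.145 × 37800 = 5481 C; n(e⁻) = 5481 / 96485 = 0.05681 mol
Cathode: Fe²⁺ + 2e⁻ → Fe → n(Fe) = 0.05681/2 = 0.02841 mol → 1.59 g
Anode: 2H₂O → O₂ + 4H⁺ + 4e⁻ → n(O₂) = 0.05681/4 = 0.01420 mol → 0.318 L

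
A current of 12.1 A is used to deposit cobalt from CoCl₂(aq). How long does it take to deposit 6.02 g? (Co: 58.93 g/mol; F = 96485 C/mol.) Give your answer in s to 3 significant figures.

1630 s

n(Co) = 6.02 / 58.93 = 0.1022 mol
Co²⁺ + 2e⁻ → Co, so n(e⁻) = 2 × 0.1022 = 0.2044 mol
Q = 0.2044 × 96485 = 19720 C
t = Q / I = 19720 / 12.1 = 1630 s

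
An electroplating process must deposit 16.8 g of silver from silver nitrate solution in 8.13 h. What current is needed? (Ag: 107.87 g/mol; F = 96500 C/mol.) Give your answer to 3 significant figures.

n(Ag) = 16.8 / 107.87 = 0.1557 mol
Ag⁺ + e⁻ → Ag, so n(e⁻) = 0.1557 mol
Q = 0.1557 × 96500 = 15030 C
I = Q / t = 15030 / 29268 s = 0.514 A

0.514 A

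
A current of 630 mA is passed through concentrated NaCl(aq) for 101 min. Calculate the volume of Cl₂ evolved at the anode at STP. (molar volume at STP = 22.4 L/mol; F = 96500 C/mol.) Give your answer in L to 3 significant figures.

0.443 L

Q = It = 0.630 × 6060 = 3818 C
Moles of electrons = 3818 / 96500 = 0.03956 mol
2Cl⁻ → Cl₂ + 2e⁻, so n(Cl₂) = 0.03956 / 2 = 0.01978 mol
V = 0.01978 × 22.4 = 0.4431 L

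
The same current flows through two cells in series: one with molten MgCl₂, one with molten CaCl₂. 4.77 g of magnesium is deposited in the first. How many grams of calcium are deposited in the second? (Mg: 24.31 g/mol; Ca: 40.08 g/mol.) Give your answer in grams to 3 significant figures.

n(Mg) = 4.77 / 24.31 = 0.1962 mol
Mg²⁺ + 2e⁻ → Mg, so n(e⁻) = 2 × 0.1962 = 0.3924 mol
Same current for the same time ⇒ same n(e⁻) = 0.3924 mol in both cells.
Ca²⁺ + 2e⁻ → Ca, so n(Ca) = 0.3924 / 2 = 0.1962 mol
m(Ca) = 0.1962 × 40.08 = 7.86 g

7.86 g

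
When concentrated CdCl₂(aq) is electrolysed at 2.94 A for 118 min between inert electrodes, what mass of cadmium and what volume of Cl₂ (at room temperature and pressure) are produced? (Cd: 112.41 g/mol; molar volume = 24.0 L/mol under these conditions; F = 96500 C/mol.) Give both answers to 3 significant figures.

12.1 g Cd; 2.59 L Cl₂

Q = 2.94 × 7080 = 20820 C; n(e⁻) = 20820 / 96500 = 0.2158 mol
Cathode: Cd²⁺ + 2e⁻ → Cd → n(Cd) = 0.2158/2 = 0.1079 mol → 12.1 g
Anode: 2Cl⁻ → Cl₂ + 2e⁻ → n(Cl₂) = 0.2158/2 = 0.1079 mol → 2.59 L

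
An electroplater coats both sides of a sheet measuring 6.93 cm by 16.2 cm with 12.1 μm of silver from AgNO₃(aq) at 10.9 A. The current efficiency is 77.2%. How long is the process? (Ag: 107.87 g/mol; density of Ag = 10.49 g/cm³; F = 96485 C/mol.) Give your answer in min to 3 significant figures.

Plated area = 2 × 6.93 × 16.2 = 224.5 cm²
Volume = 224.5 × 12.1×10⁻⁴ cm = 0.2716 cm³
m(Ag) = 0.2716 × 10.49 = 2.849 g
n(Ag) = 2.849 / 107.87 = 0.02641 mol; n(e⁻) = 0.02641 mol
Q = 0.02641 × 96485 / 0.772 = 3301 C
t = 3301 / 10.9 = 302.8 s = 5.05 min

5.05 min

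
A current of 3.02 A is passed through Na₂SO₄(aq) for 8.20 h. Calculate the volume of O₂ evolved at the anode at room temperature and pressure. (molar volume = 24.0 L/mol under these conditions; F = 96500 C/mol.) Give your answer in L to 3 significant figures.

Q = 3.02 A × 29520 s = 89150 C
n(e⁻) = Q/F = 89150/96500 = 0.9238 mol
2H₂O → O₂ + 4H⁺ + 4e⁻, so n(O₂) = 0.9238 / 4 = 0.2310 mol
V = 0.2310 × 24.0 = 5.544 L

5.54 L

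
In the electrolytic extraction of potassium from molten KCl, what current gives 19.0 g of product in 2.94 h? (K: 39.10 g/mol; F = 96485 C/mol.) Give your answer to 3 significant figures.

4.43 A

n(K) = 19.0 / 39.10 = 0.4859 mol
K⁺ + e⁻ → K, so n(e⁻) = 0.4859 mol
Q = 0.4859 × 96485 = 46880 C
I = Q / t = 46880 / 10584 s = 4.43 A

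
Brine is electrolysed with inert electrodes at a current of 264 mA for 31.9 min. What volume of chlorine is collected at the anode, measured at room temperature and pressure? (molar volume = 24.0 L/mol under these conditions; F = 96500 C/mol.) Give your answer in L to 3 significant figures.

0.0628 L

Q = It = 0.264 × 1914 = 505.3 C
Moles of electrons = 505.3 / 96500 = 0.005236 mol
2Cl⁻ → Cl₂ + 2e⁻, so n(Cl₂) = 0.005236 / 2 = 0.002618 mol
V = 0.002618 × 24.0 = 0.06283 L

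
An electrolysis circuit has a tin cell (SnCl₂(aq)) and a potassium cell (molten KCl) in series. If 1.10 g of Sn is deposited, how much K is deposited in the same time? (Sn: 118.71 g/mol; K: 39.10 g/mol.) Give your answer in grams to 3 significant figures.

n(Sn) = 1.10 / 118.71 = 0.009266 mol
Sn²⁺ + 2e⁻ → Sn, so n(e⁻) = 2 × 0.009266 = 0.01853 mol
In series, the same 0.01853 mol of electrons flows through the second cell.
K⁺ + e⁻ → K, so n(K) = 0.01853 mol
m(K) = 0.01853 × 39.10 = 0.725 g

0.725 g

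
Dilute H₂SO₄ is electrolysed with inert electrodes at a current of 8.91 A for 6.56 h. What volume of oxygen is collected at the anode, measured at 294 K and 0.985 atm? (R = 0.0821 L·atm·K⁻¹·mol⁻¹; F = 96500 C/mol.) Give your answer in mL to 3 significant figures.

Q = 8.91 A × 23616 s = 2.104×10^5 C
n(e⁻) = 2.104×10^5 / 96500 = 2.180 mol
2H₂O → O₂ + 4H⁺ + 4e⁻, so n(O₂) = 2.180 / 4 = 0.5450 mol
V = nRT/P = 0.5450 × 0.0821 × 294 / 0.985 = 13.36 L
= 13400 mL

13400 mL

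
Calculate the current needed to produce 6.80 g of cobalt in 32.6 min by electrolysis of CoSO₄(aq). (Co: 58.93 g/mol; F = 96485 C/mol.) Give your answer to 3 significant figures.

11.4 A

n(Co) = 6.80 / 58.93 = 0.1154 mol
Co²⁺ + 2e⁻ → Co, so n(e⁻) = 2 × 0.1154 = 0.2308 mol
Q = 0.2308 × 96485 = 22270 C
I = Q / t = 22270 / 1956 s = 11.4 A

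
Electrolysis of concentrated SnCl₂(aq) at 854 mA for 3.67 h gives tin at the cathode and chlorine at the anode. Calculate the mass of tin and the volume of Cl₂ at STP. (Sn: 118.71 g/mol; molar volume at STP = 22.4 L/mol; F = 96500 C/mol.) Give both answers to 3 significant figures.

Q = 0.854 × 13212 = 11280 C; n(e⁻) = 11280 / 96500 = 0.1169 mol
Cathode: Sn²⁺ + 2e⁻ → Sn → n(Sn) = 0.1169/2 = 0.05845 mol → 6.94 g
Anode: 2Cl⁻ → Cl₂ + 2e⁻ → n(Cl₂) = 0.1169/2 = 0.05845 mol → 1.31 L

6.94 g Sn; 1.31 L Cl₂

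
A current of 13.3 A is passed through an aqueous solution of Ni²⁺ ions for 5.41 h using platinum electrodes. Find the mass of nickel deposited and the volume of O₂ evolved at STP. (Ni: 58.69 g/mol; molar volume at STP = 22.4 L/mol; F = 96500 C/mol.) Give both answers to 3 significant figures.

78.8 g Ni; 15.0 L O₂

Q = 13.3 × 19476 = 2.590×10^5 C; n(e⁻) = 2.590×10^5 / 96500 = 2.684 mol
Cathode: Ni²⁺ + 2e⁻ → Ni → n(Ni) = 2.684/2 = 1.342 mol → 78.8 g
Anode: 2H₂O → O₂ + 4H⁺ + 4e⁻ → n(O₂) = 2.684/4 = 0.6710 mol → 15.0 L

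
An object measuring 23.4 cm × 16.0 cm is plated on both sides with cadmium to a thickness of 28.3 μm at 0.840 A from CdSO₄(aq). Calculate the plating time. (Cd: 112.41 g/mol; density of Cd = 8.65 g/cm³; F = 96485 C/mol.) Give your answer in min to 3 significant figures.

624 min

Plated area = 2 × 23.4 × 16.0 = 748.8 cm²
Volume = 748.8 × 28.3×10⁻⁴ cm = 2.119 cm³
m(Cd) = 2.119 × 8.65 = 18.33 g
n(Cd) = 18.33 / 112.41 = 0.1631 mol; n(e⁻) = 2 × 0.1631 = 0.3262 mol
Q = 0.3262 × 96485 = 31470 C
t = 31470 / 0.840 = 37460 s = 624 min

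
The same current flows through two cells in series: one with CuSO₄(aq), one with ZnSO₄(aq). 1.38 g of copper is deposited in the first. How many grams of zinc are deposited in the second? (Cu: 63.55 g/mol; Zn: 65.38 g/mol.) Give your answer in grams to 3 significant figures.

n(Cu) = 1.38 / 63.55 = 0.02172 mol
Cu²⁺ + 2e⁻ → Cu, so n(e⁻) = 2 × 0.02172 = 0.04344 mol
In series, the same 0.04344 mol of electrons flows through the second cell.
Zn²⁺ + 2e⁻ → Zn, so n(Zn) = 0.04344 / 2 = 0.02172 mol
m(Zn) = 0.02172 × 65.38 = 1.42 g

1.42 g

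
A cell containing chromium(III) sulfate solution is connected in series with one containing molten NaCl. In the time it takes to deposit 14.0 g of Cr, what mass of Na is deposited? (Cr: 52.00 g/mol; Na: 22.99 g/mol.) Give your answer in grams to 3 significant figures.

18.6 g

n(Cr) = 14.0 / 52.00 = 0.2692 mol
Cr³⁺ + 3e⁻ → Cr, so n(e⁻) = 3 × 0.2692 = 0.8076 mol
Same current for the same time ⇒ same n(e⁻) = 0.8076 mol in both cells.
Na⁺ + e⁻ → Na, so n(Na) = 0.8076 mol
m(Na) = 0.8076 × 22.99 = 18.6 g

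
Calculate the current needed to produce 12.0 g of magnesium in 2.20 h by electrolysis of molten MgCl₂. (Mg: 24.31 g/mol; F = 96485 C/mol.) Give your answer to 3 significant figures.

12.0 A

n(Mg) = 12.0 / 24.31 = 0.4936 mol
Mg²⁺ + 2e⁻ → Mg, so n(e⁻) = 2 × 0.4936 = 0.9872 mol
Q = 0.9872 × 96485 = 95250 C
I = Q / t = 95250 / 7920 s = 12.0 A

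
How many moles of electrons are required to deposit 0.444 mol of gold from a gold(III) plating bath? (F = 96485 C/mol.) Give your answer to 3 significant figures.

Au³⁺ + 3e⁻ → Au, so n(e⁻) = 3 × 0.444 = 1.332 mol

1.33 mol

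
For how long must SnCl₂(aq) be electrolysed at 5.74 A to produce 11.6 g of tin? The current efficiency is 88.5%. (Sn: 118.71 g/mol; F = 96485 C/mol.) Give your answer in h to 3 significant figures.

n(Sn) = 11.6 / 118.71 = 0.09772 mol
Sn²⁺ + 2e⁻ → Sn, so n(e⁻) = 2 × 0.09772 = 0.1954 mol
Q = 0.1954 × 96485 / 0.885 = 21300 C
t = Q / I = 21300 / 5.74 = 3711 s = 1.03 h

1.03 h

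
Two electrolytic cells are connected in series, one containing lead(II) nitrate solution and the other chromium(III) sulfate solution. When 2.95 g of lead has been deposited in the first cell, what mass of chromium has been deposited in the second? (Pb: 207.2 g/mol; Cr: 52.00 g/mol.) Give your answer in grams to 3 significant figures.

n(Pb) = 2.95 / 207.2 = 0.01424 mol
Pb²⁺ + 2e⁻ → Pb, so n(e⁻) = 2 × 0.01424 = 0.02848 mol
Since the cells are in series, n(e⁻) in the Cr cell is also 0.02848 mol.
Cr³⁺ + 3e⁻ → Cr, so n(Cr) = 0.02848 / 3 = 0.009493 mol
m(Cr) = 0.009493 × 52.00 = 0.494 g

0.494 g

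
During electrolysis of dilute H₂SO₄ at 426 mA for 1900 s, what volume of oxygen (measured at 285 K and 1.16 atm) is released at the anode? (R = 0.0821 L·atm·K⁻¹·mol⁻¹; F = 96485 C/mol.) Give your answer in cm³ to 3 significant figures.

42.3 cm³

Charge passed = 0.426 × 1900 = 809.4 C
Moles of electrons = 809.4 / 96485 = 0.008389 mol
2H₂O → O₂ + 4H⁺ + 4e⁻, so n(O₂) = 0.008389 / 4 = 0.002097 mol
V = nRT/P = 0.002097 × 0.0821 × 285 / 1.16 = 0.04230 L
= 42.3 cm³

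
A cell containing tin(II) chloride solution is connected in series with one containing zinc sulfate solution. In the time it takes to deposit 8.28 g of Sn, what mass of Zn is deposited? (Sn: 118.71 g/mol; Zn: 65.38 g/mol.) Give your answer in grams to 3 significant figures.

n(Sn) = 8.28 / 118.71 = 0.06975 mol
Sn²⁺ + 2e⁻ → Sn, so n(e⁻) = 2 × 0.06975 = 0.1395 mol
The cells are in series, so the same charge (and hence the same n(e⁻) = 0.1395 mol) passes through both.
Zn²⁺ + 2e⁻ → Zn, so n(Zn) = 0.1395 / 2 = 0.06975 mol
m(Zn) = 0.06975 × 65.38 = 4.56 g

4.56 g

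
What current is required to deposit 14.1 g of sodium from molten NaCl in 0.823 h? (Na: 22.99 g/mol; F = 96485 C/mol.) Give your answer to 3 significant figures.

n(Na) = 14.1 / 22.99 = 0.6133 mol
Na⁺ + e⁻ → Na, so n(e⁻) = 0.6133 mol
Q = 0.6133 × 96485 = 59170 C
I = Q / t = 59170 / 2962.8 s = 20.0 A

20.0 A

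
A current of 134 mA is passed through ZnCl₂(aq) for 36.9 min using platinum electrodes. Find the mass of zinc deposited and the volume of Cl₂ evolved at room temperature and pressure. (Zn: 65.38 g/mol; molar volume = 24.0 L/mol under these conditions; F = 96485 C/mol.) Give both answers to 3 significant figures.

0.101 g Zn; 0.0369 L Cl₂

Q = 0.134 × 2214 = 296.7 C; n(e⁻) = 296.7 / 96485 = 0.003075 mol
Cathode: Zn²⁺ + 2e⁻ → Zn → n(Zn) = 0.003075/2 = 0.001538 mol → 0.101 g
Anode: 2Cl⁻ → Cl₂ + 2e⁻ → n(Cl₂) = 0.003075/2 = 0.001538 mol → 0.0369 L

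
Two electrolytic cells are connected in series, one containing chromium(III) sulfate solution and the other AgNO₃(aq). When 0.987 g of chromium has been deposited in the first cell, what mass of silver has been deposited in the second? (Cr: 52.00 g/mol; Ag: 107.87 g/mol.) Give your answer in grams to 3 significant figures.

n(Cr) = 0.987 / 52.00 = 0.01898 mol
Cr³⁺ + 3e⁻ → Cr, so n(e⁻) = 3 × 0.01898 = 0.05694 mol
Since the cells are in series, n(e⁻) in the Ag cell is also 0.05694 mol.
Ag⁺ + e⁻ → Ag, so n(Ag) = 0.05694 mol
m(Ag) = 0.05694 × 107.87 = 6.14 g

6.14 g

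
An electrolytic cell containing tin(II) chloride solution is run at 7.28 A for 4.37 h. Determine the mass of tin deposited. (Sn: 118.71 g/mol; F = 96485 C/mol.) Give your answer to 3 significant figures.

70.5 g

Q = It = 7.28 × 15732 = 1.145×10^5 C
n(e⁻) = 1.145×10^5 / 96485 = 1.187 mol
Sn²⁺ + 2e⁻ → Sn, so n(Sn) = 1.187 / 2 = 0.5935 mol
m = 0.5935 × 118.71 = 70.5 g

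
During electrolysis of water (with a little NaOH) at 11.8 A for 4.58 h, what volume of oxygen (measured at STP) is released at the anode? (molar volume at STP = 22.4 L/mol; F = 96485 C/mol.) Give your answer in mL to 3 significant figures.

Charge passed = 11.8 × 16488 = 1.946×10^5 C
n(e⁻) = 1.946×10^5 / 96485 = 2.017 mol
2H₂O → O₂ + 4H⁺ + 4e⁻, so n(O₂) = 2.017 / 4 = 0.5043 mol
V = 0.5043 × 22.4 = 11.30 L
= 11300 mL

11300 mL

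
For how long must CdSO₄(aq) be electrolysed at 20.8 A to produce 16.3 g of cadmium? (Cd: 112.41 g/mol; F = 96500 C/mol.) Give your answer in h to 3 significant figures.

n(Cd) = 16.3 / 112.41 = 0.1450 mol
Cd²⁺ + 2e⁻ → Cd, so n(e⁻) = 2 × 0.1450 = 0.2900 mol
Q = 0.2900 × 96500 = 27990 C
t = Q / I = 27990 / 20.8 = 1346 s = 0.374 h

0.374 h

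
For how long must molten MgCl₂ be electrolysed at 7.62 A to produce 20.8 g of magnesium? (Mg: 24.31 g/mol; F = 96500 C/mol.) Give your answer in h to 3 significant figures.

n(Mg) = 20.8 / 24.31 = 0.8556 mol
Mg²⁺ + 2e⁻ → Mg, so n(e⁻) = 2 × 0.8556 = 1.711 mol
Q = 1.711 × 96500 = 1.651×10^5 C
t = Q / I = 1.651×10^5 / 7.62 = 21670 s = 6.02 h

6.02 h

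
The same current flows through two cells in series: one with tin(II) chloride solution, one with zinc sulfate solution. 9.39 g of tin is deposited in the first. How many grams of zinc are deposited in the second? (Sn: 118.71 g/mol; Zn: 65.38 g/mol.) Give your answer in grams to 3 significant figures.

5.17 g

n(Sn) = 9.39 / 118.71 = 0.07910 mol
Sn²⁺ + 2e⁻ → Sn, so n(e⁻) = 2 × 0.07910 = 0.1582 mol
Same current for the same time ⇒ same n(e⁻) = 0.1582 mol in both cells.
Zn²⁺ + 2e⁻ → Zn, so n(Zn) = 0.1582 / 2 = 0.07910 mol
m(Zn) = 0.07910 × 65.38 = 5.17 g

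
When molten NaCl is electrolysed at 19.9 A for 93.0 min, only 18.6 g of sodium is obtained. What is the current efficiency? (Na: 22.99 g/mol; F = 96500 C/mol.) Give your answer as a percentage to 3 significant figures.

Q = 19.9 × 5580 = 1.110×10^5 C
n(e⁻) = 1.110×10^5 / 96500 = 1.150 mol
Na⁺ + e⁻ → Na, so theoretical n(Na) = 1.150 mol → 26.44 g
Efficiency = 18.6 / 26.44 = 0.7035 = 70.3%

70.3%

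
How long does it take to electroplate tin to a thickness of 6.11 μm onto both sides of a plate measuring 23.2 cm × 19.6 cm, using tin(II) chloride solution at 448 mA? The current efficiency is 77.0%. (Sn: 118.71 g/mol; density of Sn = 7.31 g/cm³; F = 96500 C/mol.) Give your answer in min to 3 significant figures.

Plated area = 2 × 23.2 × 19.6 = 909.4 cm²
Volume = 909.4 × 6.11×10⁻⁴ cm = 0.5556 cm³
m(Sn) = 0.5556 × 7.31 = 4.061 g
n(Sn) = 4.061 / 118.71 = 0.03421 mol; n(e⁻) = 2 × 0.03421 = 0.06842 mol
Q = 0.06842 × 96500 / 0.770 = 8575 C
t = 8575 / 0.448 = 19140 s = 319 min

319 min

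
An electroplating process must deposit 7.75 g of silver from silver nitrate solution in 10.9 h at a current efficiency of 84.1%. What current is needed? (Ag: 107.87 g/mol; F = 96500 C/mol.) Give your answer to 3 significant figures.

n(Ag) = 7.75 / 107.87 = 0.07185 mol
Ag⁺ + e⁻ → Ag, so n(e⁻) = 0.07185 mol
Q = 0.07185 × 96500 / 0.841 = 8244 C
I = Q / t = 8244 / 39240 s = 0.210 A

0.210 A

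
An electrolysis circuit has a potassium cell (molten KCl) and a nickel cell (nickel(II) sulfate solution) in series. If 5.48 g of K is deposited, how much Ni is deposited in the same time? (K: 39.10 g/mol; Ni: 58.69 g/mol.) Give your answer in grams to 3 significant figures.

4.11 g

n(K) = 5.48 / 39.10 = 0.1402 mol
K⁺ + e⁻ → K, so n(e⁻) = 0.1402 mol
Since the cells are in series, n(e⁻) in the Ni cell is also 0.1402 mol.
Ni²⁺ + 2e⁻ → Ni, so n(Ni) = 0.1402 / 2 = 0.07010 mol
m(Ni) = 0.07010 × 58.69 = 4.11 g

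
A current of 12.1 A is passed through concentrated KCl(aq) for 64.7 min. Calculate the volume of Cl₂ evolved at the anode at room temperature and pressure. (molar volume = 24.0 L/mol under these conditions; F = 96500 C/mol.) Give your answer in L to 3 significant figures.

Q = It = 12.1 × 3882 = 46970 C
n(e⁻) = 46970 / 96500 = 0.4867 mol
2Cl⁻ → Cl₂ + 2e⁻, so n(Cl₂) = 0.4867 / 2 = 0.2434 mol
V = 0.2434 × 24.0 = 5.842 L

5.84 L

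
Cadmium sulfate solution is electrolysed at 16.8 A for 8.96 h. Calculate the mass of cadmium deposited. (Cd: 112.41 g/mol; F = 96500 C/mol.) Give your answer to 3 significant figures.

316 g

Charge passed = 16.8 × 32256 = 5.419×10^5 C
n(e⁻) = 5.419×10^5 / 96500 = 5.616 mol
Cd²⁺ + 2e⁻ → Cd, so n(Cd) = 5.616 / 2 = 2.808 mol
m = 2.808 × 112.41 = 316 g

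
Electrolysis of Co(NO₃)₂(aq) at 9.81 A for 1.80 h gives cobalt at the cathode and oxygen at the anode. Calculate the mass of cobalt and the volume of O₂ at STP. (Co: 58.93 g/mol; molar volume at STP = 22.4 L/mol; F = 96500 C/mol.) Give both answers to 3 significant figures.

19.4 g Co; 3.69 L O₂

Q = 9.81 × 6480 = 63570 C; n(e⁻) = 63570 / 96500 = 0.6588 mol
Cathode: Co²⁺ + 2e⁻ → Co → n(Co) = 0.6588/2 = 0.3294 mol → 19.4 g
Anode: 2H₂O → O₂ + 4H⁺ + 4e⁻ → n(O₂) = 0.6588/4 = 0.1647 mol → 3.69 L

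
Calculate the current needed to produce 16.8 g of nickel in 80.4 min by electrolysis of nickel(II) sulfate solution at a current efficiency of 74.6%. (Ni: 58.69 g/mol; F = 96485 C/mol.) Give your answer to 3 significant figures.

n(Ni) = 16.8 / 58.69 = 0.2862 mol
Ni²⁺ + 2e⁻ → Ni, so n(e⁻) = 2 × 0.2862 = 0.5724 mol
Q = 0.5724 × 96485 / 0.746 = 74030 C
I = Q / t = 74030 / 4824 s = 15.3 A

15.3 A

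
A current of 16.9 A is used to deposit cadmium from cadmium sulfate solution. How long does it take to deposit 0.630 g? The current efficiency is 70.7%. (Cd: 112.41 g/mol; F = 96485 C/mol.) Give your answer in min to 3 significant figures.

n(Cd) = 0.630 / 112.41 = 0.005604 mol
Cd²⁺ + 2e⁻ → Cd, so n(e⁻) = 2 × 0.005604 = 0.01121 mol
Q = 0.01121 × 96485 / 0.707 = 1530 C
t = Q / I = 1530 / 16.9 = 90.53 s = 1.51 min

1.51 min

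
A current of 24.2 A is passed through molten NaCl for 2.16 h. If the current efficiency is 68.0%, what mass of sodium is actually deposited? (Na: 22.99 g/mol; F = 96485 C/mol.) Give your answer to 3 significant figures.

Q = 24.2 × 7776 = 1.882×10^5 C
n(e⁻) = 1.882×10^5 / 96485 = 1.951 mol
Na⁺ + e⁻ → Na, so theoretical m(Na) = 1.951 × 22.99 = 44.85 g
Actual mass = 68.0% × 44.85 = 30.5 g

30.5 g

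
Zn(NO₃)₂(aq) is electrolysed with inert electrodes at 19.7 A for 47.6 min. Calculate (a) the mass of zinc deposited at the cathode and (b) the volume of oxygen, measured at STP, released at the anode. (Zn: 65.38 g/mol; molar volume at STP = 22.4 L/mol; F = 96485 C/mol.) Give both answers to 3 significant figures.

19.1 g Zn; 3.27 L O₂

Q = 19.7 × 2856 = 56260 C; n(e⁻) = 56260 / 96485 = 0.5831 mol
Cathode: Zn²⁺ + 2e⁻ → Zn → n(Zn) = 0.5831/2 = 0.2916 mol → 19.1 g
Anode: 2H₂O → O₂ + 4H⁺ + 4e⁻ → n(O₂) = 0.5831/4 = 0.1458 mol → 3.27 L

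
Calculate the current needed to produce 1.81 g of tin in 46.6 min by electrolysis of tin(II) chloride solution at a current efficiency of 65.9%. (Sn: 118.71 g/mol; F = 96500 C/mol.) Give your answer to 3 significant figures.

1.60 A

n(Sn) = 1.81 / 118.71 = 0.01525 mol
Sn²⁺ + 2e⁻ → Sn, so n(e⁻) = 2 × 0.01525 = 0.03050 mol
Q = 0.03050 × 96500 / 0.659 = 4466 C
I = Q / t = 4466 / 2796 s = 1.60 A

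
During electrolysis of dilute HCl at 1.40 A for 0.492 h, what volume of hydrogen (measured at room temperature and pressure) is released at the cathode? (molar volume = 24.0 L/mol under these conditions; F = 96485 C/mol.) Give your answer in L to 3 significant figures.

0.308 L

Charge passed = 1.40 × 1771.2 = 2480 C
Moles of electrons = 2480 / 96485 = 0.02570 mol
2H⁺ + 2e⁻ → H₂, so n(H₂) = 0.02570 / 2 = 0.01285 mol
V = 0.01285 × 24.0 = 0.3084 L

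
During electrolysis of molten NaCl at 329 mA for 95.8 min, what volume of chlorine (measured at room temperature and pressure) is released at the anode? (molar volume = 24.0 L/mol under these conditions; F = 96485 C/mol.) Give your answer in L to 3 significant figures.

Charge passed = 0.329 × 5748 = 1891 C
n(e⁻) = Q/F = 1891/96485 = 0.01960 mol
2Cl⁻ → Cl₂ + 2e⁻, so n(Cl₂) = 0.01960 / 2 = 0.009800 mol
V = 0.009800 × 24.0 = 0.2352 L

0.235 L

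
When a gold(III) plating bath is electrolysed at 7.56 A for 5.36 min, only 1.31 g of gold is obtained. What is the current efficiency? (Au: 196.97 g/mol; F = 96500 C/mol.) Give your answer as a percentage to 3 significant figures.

Q = 7.56 × 321.6 = 2431 C
n(e⁻) = 2431 / 96500 = 0.02519 mol
Au³⁺ + 3e⁻ → Au, so theoretical n(Au) = 0.008397 mol → 1.654 g
Efficiency = 1.31 / 1.654 = 0.7920 = 79.2%

79.2%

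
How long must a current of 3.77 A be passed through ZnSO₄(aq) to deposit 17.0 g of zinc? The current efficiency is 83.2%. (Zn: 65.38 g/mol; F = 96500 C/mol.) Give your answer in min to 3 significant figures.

267 min

n(Zn) = 17.0 / 65.38 = 0.2600 mol
Zn²⁺ + 2e⁻ → Zn, so n(e⁻) = 2 × 0.2600 = 0.5200 mol
Q = 0.5200 × 96500 / 0.832 = 60310 C
t = Q / I = 60310 / 3.77 = 16000 s = 267 min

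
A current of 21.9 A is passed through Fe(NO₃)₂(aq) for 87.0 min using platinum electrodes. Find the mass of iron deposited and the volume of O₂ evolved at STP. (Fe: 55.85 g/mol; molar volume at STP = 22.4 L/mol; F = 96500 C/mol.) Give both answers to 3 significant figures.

33.1 g Fe; 6.63 L O₂

Q = 21.9 × 5220 = 1.143×10^5 C; n(e⁻) = 1.143×10^5 / 96500 = 1.184 mol
Cathode: Fe²⁺ + 2e⁻ → Fe → n(Fe) = 1.184/2 = 0.5920 mol → 33.1 g
Anode: 2H₂O → O₂ + 4H⁺ + 4e⁻ → n(O₂) = 1.184/4 = 0.2960 mol → 6.63 L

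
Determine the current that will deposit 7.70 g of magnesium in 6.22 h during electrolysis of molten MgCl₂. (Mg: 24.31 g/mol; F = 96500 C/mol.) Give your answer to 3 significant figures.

n(Mg) = 7.70 / 24.31 = 0.3167 mol
Mg²⁺ + 2e⁻ → Mg, so n(e⁻) = 2 × 0.3167 = 0.6334 mol
Q = 0.6334 × 96500 = 61120 C
I = Q / t = 61120 / 22392 s = 2.73 A

2.73 A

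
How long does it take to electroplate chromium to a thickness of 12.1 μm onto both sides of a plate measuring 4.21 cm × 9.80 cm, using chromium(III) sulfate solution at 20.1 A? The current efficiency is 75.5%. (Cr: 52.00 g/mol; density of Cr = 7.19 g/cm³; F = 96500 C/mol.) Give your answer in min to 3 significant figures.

Plated area = 2 × 4.21 × 9.80 = 82.52 cm²
Volume = 82.52 × 12.1×10⁻⁴ cm = 0.09985 cm³
m(Cr) = 0.09985 × 7.19 = 0.7179 g
n(Cr) = 0.7179 / 52.00 = 0.01381 mol; n(e⁻) = 3 × 0.01381 = 0.04143 mol
Q = 0.04143 × 96500 / 0.755 = 5295 C
t = 5295 / 20.1 = 263.4 s = 4.39 min

4.39 min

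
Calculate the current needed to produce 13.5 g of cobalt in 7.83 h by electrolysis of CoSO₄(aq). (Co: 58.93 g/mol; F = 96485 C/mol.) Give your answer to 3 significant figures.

1.57 A

n(Co) = 13.5 / 58.93 = 0.2291 mol
Co²⁺ + 2e⁻ → Co, so n(e⁻) = 2 × 0.2291 = 0.4582 mol
Q = 0.4582 × 96485 = 44210 C
I = Q / t = 44210 / 28188 s = 1.57 A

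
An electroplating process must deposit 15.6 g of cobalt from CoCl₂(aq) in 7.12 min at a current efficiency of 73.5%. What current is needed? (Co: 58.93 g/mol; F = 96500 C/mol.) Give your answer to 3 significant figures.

n(Co) = 15.6 / 58.93 = 0.2647 mol
Co²⁺ + 2e⁻ → Co, so n(e⁻) = 2 × 0.2647 = 0.5294 mol
Q = 0.5294 × 96500 / 0.735 = 69510 C
I = Q / t = 69510 / 427.2 s = 163 A

163 A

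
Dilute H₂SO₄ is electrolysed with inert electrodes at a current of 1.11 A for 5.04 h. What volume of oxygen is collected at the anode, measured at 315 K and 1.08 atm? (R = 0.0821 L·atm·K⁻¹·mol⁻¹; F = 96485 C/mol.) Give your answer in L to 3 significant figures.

Charge passed = 1.11 × 18144 = 20140 C
n(e⁻) = Q/F = 20140/96485 = 0.2087 mol
2H₂O → O₂ + 4H⁺ + 4e⁻, so n(O₂) = 0.2087 / 4 = 0.05218 mol
V = nRT/P = 0.05218 × 0.0821 × 315 / 1.08 = 1.249 L

1.25 L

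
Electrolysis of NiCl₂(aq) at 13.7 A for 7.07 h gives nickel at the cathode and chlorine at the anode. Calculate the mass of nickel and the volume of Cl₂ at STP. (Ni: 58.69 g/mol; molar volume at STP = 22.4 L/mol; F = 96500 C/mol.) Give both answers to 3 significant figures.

Q = 13.7 × 25452 = 3.487×10^5 C; n(e⁻) = 3.487×10^5 / 96500 = 3.613 mol
Cathode: Ni²⁺ + 2e⁻ → Ni → n(Ni) = 3.613/2 = 1.807 mol → 106 g
Anode: 2Cl⁻ → Cl₂ + 2e⁻ → n(Cl₂) = 3.613/2 = 1.807 mol → 40.5 L

106 g Ni; 40.5 L Cl₂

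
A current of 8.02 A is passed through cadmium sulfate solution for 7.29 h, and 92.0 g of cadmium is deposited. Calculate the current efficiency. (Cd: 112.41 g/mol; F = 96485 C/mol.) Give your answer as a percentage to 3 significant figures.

Q = 8.02 × 26244 = 2.105×10^5 C
n(e⁻) = 2.105×10^5 / 96485 = 2.182 mol
Cd²⁺ + 2e⁻ → Cd, so theoretical n(Cd) = 1.091 mol → 122.6 g
Efficiency = 92.0 / 122.6 = 0.7504 = 75.0%

75.0%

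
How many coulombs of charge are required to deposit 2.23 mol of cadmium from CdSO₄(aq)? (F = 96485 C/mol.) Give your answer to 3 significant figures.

Cd²⁺ + 2e⁻ → Cd, so n(e⁻) = 2 × 2.23 = 4.460 mol
Q = 4.460 × 96485 = 4.303×10^5 C

4.30×10^5 C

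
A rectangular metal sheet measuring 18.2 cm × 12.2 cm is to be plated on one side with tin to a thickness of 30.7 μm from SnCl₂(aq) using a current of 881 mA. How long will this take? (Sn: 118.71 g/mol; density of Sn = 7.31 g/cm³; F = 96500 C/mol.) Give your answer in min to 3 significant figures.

153 min

Plated area = 18.2 × 12.2 = 222.0 cm²
Volume = 222.0 × 30.7×10⁻⁴ cm = 0.6815 cm³
m(Sn) = 0.6815 × 7.31 = 4.982 g
n(Sn) = 4.982 / 118.71 = 0.04197 mol; n(e⁻) = 2 × 0.04197 = 0.08394 mol
Q = 0.08394 × 96500 = 8100 C
t = 8100 / 0.881 = 9194 s = 153 min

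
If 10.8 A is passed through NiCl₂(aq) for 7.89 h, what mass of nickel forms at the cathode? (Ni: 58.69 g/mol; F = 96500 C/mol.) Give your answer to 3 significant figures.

Charge passed = 10.8 × 28404 = 3.068×10^5 C
Moles of electrons = 3.068×10^5 / 96500 = 3.179 mol
Ni²⁺ + 2e⁻ → Ni, so n(Ni) = 3.179 / 2 = 1.590 mol
m = 1.590 × 58.69 = 93.3 g

93.3 g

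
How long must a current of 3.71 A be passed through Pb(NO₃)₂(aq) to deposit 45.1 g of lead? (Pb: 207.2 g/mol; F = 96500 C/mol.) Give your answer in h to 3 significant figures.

3.15 h

n(Pb) = 45.1 / 207.2 = 0.2177 mol
Pb²⁺ + 2e⁻ → Pb, so n(e⁻) = 2 × 0.2177 = 0.4354 mol
Q = 0.4354 × 96500 = 42020 C
t = Q / I = 42020 / 3.71 = 11330 s = 3.15 h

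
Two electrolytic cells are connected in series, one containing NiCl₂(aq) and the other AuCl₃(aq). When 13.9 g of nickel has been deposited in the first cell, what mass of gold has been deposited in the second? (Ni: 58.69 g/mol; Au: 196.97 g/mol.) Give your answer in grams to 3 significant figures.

n(Ni) = 13.9 / 58.69 = 0.2368 mol
Ni²⁺ + 2e⁻ → Ni, so n(e⁻) = 2 × 0.2368 = 0.4736 mol
Same current for the same time ⇒ same n(e⁻) = 0.4736 mol in both cells.
Au³⁺ + 3e⁻ → Au, so n(Au) = 0.4736 / 3 = 0.1579 mol
m(Au) = 0.1579 × 196.97 = 31.1 g

31.1 g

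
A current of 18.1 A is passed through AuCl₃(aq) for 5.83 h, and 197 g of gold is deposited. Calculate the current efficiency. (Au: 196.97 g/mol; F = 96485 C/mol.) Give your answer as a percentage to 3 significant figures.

Q = 18.1 × 20988 = 3.799×10^5 C
n(e⁻) = 3.799×10^5 / 96485 = 3.937 mol
Au³⁺ + 3e⁻ → Au, so theoretical n(Au) = 1.312 mol → 258.4 g
Efficiency = 197 / 258.4 = 0.7624 = 76.2%

76.2%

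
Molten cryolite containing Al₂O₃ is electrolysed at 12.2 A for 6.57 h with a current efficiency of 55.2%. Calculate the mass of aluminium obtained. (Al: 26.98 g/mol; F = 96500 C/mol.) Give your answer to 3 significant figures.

Q = 12.2 × 23652 = 2.886×10^5 C
n(e⁻) = 2.886×10^5 / 96500 = 2.991 mol
Al³⁺ + 3e⁻ → Al, so theoretical m(Al) = 0.9970 × 26.98 = 26.90 g
Actual mass = 55.2% × 26.90 = 14.8 g

14.8 g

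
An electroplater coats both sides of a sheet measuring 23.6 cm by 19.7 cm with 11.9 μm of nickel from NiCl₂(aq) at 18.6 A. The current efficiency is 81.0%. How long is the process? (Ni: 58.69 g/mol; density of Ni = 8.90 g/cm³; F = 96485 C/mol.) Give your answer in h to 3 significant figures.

Plated area = 2 × 23.6 × 19.7 = 929.8 cm²
Volume = 929.8 × 11.9×10⁻⁴ cm = 1.106 cm³
m(Ni) = 1.106 × 8.90 = 9.843 g
n(Ni) = 9.843 / 58.69 = 0.1677 mol; n(e⁻) = 2 × 0.1677 = 0.3354 mol
Q = 0.3354 × 96485 / 0.810 = 39950 C
t = 39950 / 18.6 = 2148 s = 0.597 h

0.597 h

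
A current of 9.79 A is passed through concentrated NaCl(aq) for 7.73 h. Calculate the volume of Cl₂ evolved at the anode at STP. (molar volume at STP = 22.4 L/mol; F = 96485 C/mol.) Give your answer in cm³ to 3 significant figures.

Q = It = 9.79 × 27828 = 2.724×10^5 C
n(e⁻) = 2.724×10^5 / 96485 = 2.823 mol
2Cl⁻ → Cl₂ + 2e⁻, so n(Cl₂) = 2.823 / 2 = 1.412 mol
V = 1.412 × 22.4 = 31.63 L
= 31600 cm³

31600 cm³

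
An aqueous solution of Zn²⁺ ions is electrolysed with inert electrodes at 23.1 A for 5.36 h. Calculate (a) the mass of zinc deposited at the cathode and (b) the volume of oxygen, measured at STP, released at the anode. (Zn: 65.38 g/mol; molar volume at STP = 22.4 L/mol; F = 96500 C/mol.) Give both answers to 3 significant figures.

Q = 23.1 × 19296 = 4.457×10^5 C; n(e⁻) = 4.457×10^5 / 96500 = 4.619 mol
Cathode: Zn²⁺ + 2e⁻ → Zn → n(Zn) = 4.619/2 = 2.310 mol → 151 g
Anode: 2H₂O → O₂ + 4H⁺ + 4e⁻ → n(O₂) = 4.619/4 = 1.155 mol → 25.9 L

151 g Zn; 25.9 L O₂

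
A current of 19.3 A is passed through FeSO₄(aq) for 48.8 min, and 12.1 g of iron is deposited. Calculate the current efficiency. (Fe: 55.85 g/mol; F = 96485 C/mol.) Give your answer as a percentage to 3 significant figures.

Q = 19.3 × 2928 = 56510 C
n(e⁻) = 56510 / 96485 = 0.5857 mol
Fe²⁺ + 2e⁻ → Fe, so theoretical n(Fe) = 0.2929 mol → 16.36 g
Efficiency = 12.1 / 16.36 = 0.7396 = 74.0%

74.0%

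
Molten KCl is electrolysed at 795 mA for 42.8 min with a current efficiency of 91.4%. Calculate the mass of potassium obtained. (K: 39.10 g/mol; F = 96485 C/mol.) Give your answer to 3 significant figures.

Q = 0.795 × 2568 = 2042 C
n(e⁻) = 2042 / 96485 = 0.02116 mol
K⁺ + e⁻ → K, so theoretical m(K) = 0.02116 × 39.10 = 0.8274 g
Actual mass = 91.4% × 0.8274 = 0.756 g

0.756 g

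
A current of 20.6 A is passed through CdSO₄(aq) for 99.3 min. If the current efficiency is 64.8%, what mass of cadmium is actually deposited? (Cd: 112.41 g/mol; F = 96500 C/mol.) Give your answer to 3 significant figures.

46.3 g

Q = 20.6 × 5958 = 1.227×10^5 C
n(e⁻) = 1.227×10^5 / 96500 = 1.272 mol
Cd²⁺ + 2e⁻ → Cd, so theoretical m(Cd) = 0.6360 × 112.41 = 71.49 g
Actual mass = 64.8% × 71.49 = 46.3 g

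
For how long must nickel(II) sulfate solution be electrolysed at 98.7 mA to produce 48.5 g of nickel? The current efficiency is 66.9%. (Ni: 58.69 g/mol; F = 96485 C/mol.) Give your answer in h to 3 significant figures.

n(Ni) = 48.5 / 58.69 = 0.8264 mol
Ni²⁺ + 2e⁻ → Ni, so n(e⁻) = 2 × 0.8264 = 1.653 mol
Q = 1.653 × 96485 / 0.669 = 2.384×10^5 C
t = Q / I = 2.384×10^5 / 0.0987 = 2.415×10^6 s = 671 h

671 h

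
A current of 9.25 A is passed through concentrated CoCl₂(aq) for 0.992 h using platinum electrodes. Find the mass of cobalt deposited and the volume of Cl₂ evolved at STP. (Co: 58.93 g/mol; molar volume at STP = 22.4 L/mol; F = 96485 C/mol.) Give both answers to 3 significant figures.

10.1 g Co; 3.83 L Cl₂

Q = 9.25 × 3571.2 = 33030 C; n(e⁻) = 33030 / 96485 = 0.3423 mol
Cathode: Co²⁺ + 2e⁻ → Co → n(Co) = 0.3423/2 = 0.1712 mol → 10.1 g
Anode: 2Cl⁻ → Cl₂ + 2e⁻ → n(Cl₂) = 0.3423/2 = 0.1712 mol → 3.83 L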